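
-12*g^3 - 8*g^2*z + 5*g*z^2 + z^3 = (-2*g + z)*(g + z)*(6*g + z)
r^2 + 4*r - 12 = (r - 2)*(r + 6)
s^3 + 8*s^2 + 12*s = s*(s + 2)*(s + 6)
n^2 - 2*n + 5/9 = (n - 5/3)*(n - 1/3)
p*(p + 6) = p^2 + 6*p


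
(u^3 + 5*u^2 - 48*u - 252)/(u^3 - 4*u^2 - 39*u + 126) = (u + 6)/(u - 3)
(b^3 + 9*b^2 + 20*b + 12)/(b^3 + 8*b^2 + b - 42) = (b^3 + 9*b^2 + 20*b + 12)/(b^3 + 8*b^2 + b - 42)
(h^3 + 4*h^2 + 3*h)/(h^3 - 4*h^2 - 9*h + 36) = h*(h + 1)/(h^2 - 7*h + 12)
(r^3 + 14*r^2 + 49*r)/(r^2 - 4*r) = (r^2 + 14*r + 49)/(r - 4)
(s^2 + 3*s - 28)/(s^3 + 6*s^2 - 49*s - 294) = (s - 4)/(s^2 - s - 42)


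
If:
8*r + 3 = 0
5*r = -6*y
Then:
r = -3/8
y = 5/16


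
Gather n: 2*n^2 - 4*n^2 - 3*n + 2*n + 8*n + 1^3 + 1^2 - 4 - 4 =-2*n^2 + 7*n - 6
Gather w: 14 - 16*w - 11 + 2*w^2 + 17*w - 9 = 2*w^2 + w - 6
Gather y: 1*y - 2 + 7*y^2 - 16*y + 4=7*y^2 - 15*y + 2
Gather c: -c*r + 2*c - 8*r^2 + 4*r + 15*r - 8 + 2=c*(2 - r) - 8*r^2 + 19*r - 6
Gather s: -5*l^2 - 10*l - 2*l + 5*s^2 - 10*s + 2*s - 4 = -5*l^2 - 12*l + 5*s^2 - 8*s - 4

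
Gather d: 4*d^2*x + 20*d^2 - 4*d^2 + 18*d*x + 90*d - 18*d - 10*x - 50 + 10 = d^2*(4*x + 16) + d*(18*x + 72) - 10*x - 40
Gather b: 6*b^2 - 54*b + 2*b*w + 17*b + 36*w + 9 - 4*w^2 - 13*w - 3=6*b^2 + b*(2*w - 37) - 4*w^2 + 23*w + 6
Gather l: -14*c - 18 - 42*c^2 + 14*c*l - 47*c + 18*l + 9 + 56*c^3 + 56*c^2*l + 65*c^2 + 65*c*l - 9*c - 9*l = 56*c^3 + 23*c^2 - 70*c + l*(56*c^2 + 79*c + 9) - 9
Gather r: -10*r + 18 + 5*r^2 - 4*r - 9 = 5*r^2 - 14*r + 9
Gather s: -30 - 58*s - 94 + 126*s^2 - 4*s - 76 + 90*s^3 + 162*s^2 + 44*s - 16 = 90*s^3 + 288*s^2 - 18*s - 216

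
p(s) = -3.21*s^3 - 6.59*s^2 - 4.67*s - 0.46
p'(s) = -9.63*s^2 - 13.18*s - 4.67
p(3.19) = -186.62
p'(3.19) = -144.71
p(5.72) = -843.54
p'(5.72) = -395.14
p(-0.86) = 0.72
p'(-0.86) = -0.46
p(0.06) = -0.76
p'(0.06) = -5.50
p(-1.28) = 1.45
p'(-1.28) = -3.58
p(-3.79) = 97.33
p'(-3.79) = -93.04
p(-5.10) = 277.76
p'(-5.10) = -187.93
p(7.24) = -1597.91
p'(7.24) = -604.87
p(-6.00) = 483.68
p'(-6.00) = -272.27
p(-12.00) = 4653.50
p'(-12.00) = -1233.23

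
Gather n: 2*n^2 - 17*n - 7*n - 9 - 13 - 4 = 2*n^2 - 24*n - 26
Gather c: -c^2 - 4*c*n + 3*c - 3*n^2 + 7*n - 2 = -c^2 + c*(3 - 4*n) - 3*n^2 + 7*n - 2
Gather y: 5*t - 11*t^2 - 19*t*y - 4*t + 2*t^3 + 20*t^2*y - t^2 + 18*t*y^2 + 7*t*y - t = 2*t^3 - 12*t^2 + 18*t*y^2 + y*(20*t^2 - 12*t)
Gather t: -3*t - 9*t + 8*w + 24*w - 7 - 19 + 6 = -12*t + 32*w - 20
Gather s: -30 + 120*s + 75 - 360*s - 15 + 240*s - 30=0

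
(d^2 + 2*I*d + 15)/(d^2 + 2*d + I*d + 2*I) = (d^2 + 2*I*d + 15)/(d^2 + d*(2 + I) + 2*I)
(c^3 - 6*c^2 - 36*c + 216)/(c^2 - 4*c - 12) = (c^2 - 36)/(c + 2)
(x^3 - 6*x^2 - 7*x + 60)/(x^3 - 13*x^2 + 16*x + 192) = (x^2 - 9*x + 20)/(x^2 - 16*x + 64)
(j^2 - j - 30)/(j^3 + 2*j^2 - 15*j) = (j - 6)/(j*(j - 3))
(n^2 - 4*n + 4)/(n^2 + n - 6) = (n - 2)/(n + 3)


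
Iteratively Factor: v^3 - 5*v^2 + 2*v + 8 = (v - 2)*(v^2 - 3*v - 4) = (v - 2)*(v + 1)*(v - 4)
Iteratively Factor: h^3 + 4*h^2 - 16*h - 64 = (h - 4)*(h^2 + 8*h + 16) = (h - 4)*(h + 4)*(h + 4)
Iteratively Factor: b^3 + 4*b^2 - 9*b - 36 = (b - 3)*(b^2 + 7*b + 12) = (b - 3)*(b + 3)*(b + 4)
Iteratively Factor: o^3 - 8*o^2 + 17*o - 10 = (o - 2)*(o^2 - 6*o + 5) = (o - 5)*(o - 2)*(o - 1)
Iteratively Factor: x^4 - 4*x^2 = (x)*(x^3 - 4*x) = x^2*(x^2 - 4) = x^2*(x + 2)*(x - 2)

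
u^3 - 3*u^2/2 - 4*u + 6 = (u - 2)*(u - 3/2)*(u + 2)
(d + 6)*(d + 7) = d^2 + 13*d + 42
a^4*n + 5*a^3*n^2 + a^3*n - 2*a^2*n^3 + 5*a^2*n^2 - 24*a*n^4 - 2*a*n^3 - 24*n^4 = (a - 2*n)*(a + 3*n)*(a + 4*n)*(a*n + n)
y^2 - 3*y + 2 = (y - 2)*(y - 1)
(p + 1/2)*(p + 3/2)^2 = p^3 + 7*p^2/2 + 15*p/4 + 9/8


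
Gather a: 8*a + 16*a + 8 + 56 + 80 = 24*a + 144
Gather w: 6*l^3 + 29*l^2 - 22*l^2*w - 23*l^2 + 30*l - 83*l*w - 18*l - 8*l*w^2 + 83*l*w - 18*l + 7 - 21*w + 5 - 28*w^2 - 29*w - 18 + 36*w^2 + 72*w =6*l^3 + 6*l^2 - 6*l + w^2*(8 - 8*l) + w*(22 - 22*l^2) - 6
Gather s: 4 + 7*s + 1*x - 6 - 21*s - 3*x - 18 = -14*s - 2*x - 20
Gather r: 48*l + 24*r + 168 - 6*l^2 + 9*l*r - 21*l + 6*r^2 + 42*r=-6*l^2 + 27*l + 6*r^2 + r*(9*l + 66) + 168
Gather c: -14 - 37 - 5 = -56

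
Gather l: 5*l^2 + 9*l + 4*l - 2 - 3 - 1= 5*l^2 + 13*l - 6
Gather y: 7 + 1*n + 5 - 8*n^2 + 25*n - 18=-8*n^2 + 26*n - 6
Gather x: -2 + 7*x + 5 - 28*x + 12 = 15 - 21*x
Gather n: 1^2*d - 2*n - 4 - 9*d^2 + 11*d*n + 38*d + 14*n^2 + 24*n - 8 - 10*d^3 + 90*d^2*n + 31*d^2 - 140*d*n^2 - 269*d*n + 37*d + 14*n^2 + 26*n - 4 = -10*d^3 + 22*d^2 + 76*d + n^2*(28 - 140*d) + n*(90*d^2 - 258*d + 48) - 16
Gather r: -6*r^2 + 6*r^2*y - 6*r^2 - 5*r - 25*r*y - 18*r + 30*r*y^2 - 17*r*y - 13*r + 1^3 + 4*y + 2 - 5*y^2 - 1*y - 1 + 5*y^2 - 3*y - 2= r^2*(6*y - 12) + r*(30*y^2 - 42*y - 36)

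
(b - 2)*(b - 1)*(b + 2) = b^3 - b^2 - 4*b + 4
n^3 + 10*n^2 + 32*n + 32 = (n + 2)*(n + 4)^2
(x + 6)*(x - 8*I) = x^2 + 6*x - 8*I*x - 48*I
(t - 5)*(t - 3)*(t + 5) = t^3 - 3*t^2 - 25*t + 75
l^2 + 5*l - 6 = (l - 1)*(l + 6)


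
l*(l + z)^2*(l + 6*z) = l^4 + 8*l^3*z + 13*l^2*z^2 + 6*l*z^3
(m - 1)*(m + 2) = m^2 + m - 2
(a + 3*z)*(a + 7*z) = a^2 + 10*a*z + 21*z^2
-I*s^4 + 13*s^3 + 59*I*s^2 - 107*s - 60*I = (s + 3*I)*(s + 4*I)*(s + 5*I)*(-I*s + 1)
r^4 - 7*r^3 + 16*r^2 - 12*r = r*(r - 3)*(r - 2)^2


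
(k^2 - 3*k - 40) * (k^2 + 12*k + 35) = k^4 + 9*k^3 - 41*k^2 - 585*k - 1400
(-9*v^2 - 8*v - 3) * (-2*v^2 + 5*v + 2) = 18*v^4 - 29*v^3 - 52*v^2 - 31*v - 6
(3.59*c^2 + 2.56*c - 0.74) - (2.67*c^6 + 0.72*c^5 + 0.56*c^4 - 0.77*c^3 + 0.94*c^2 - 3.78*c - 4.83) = -2.67*c^6 - 0.72*c^5 - 0.56*c^4 + 0.77*c^3 + 2.65*c^2 + 6.34*c + 4.09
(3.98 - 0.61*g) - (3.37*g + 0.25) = 3.73 - 3.98*g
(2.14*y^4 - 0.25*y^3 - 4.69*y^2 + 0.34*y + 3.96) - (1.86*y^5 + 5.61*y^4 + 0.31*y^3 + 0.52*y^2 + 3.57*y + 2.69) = -1.86*y^5 - 3.47*y^4 - 0.56*y^3 - 5.21*y^2 - 3.23*y + 1.27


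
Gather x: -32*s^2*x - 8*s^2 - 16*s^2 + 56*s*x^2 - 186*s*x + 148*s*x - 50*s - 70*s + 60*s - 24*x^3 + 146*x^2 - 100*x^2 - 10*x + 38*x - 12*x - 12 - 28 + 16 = -24*s^2 - 60*s - 24*x^3 + x^2*(56*s + 46) + x*(-32*s^2 - 38*s + 16) - 24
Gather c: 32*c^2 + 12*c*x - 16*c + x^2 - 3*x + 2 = 32*c^2 + c*(12*x - 16) + x^2 - 3*x + 2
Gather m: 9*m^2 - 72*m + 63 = 9*m^2 - 72*m + 63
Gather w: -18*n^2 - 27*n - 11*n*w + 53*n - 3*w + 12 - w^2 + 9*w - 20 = -18*n^2 + 26*n - w^2 + w*(6 - 11*n) - 8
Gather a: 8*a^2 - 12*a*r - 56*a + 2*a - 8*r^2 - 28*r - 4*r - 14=8*a^2 + a*(-12*r - 54) - 8*r^2 - 32*r - 14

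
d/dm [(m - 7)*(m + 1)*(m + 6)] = 3*m^2 - 43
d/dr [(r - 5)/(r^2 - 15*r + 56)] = (r^2 - 15*r - (r - 5)*(2*r - 15) + 56)/(r^2 - 15*r + 56)^2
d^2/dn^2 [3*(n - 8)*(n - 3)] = 6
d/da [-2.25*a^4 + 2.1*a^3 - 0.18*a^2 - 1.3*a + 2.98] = -9.0*a^3 + 6.3*a^2 - 0.36*a - 1.3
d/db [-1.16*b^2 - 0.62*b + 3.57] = -2.32*b - 0.62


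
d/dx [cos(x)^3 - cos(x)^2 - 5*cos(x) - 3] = (-3*cos(x)^2 + 2*cos(x) + 5)*sin(x)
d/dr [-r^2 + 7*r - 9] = 7 - 2*r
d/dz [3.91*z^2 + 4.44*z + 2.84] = 7.82*z + 4.44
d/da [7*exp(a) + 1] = 7*exp(a)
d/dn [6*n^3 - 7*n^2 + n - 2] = 18*n^2 - 14*n + 1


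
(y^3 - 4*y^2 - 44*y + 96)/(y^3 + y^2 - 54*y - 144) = (y - 2)/(y + 3)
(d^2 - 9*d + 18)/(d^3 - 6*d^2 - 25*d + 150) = (d - 3)/(d^2 - 25)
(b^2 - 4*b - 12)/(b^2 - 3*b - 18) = (b + 2)/(b + 3)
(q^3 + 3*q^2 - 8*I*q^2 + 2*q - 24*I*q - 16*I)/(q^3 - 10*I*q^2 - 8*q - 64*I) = (q^2 + 3*q + 2)/(q^2 - 2*I*q + 8)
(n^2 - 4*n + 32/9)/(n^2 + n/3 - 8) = (n - 4/3)/(n + 3)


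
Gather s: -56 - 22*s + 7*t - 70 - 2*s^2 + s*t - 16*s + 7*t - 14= -2*s^2 + s*(t - 38) + 14*t - 140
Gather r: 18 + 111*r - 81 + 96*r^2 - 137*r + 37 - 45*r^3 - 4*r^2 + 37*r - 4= -45*r^3 + 92*r^2 + 11*r - 30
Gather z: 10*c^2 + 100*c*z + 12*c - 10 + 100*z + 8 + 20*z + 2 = 10*c^2 + 12*c + z*(100*c + 120)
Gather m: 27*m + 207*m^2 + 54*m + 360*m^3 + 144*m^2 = 360*m^3 + 351*m^2 + 81*m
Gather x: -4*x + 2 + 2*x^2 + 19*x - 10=2*x^2 + 15*x - 8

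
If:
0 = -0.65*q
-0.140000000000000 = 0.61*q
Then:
No Solution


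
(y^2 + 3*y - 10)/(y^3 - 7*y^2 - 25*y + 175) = (y - 2)/(y^2 - 12*y + 35)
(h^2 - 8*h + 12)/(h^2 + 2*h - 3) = (h^2 - 8*h + 12)/(h^2 + 2*h - 3)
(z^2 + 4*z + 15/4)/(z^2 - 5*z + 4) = (z^2 + 4*z + 15/4)/(z^2 - 5*z + 4)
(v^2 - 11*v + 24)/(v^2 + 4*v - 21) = (v - 8)/(v + 7)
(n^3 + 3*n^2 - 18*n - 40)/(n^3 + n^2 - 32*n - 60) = (n - 4)/(n - 6)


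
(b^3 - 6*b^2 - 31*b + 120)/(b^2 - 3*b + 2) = (b^3 - 6*b^2 - 31*b + 120)/(b^2 - 3*b + 2)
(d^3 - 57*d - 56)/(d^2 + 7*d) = d - 7 - 8/d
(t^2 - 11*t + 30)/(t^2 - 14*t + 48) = (t - 5)/(t - 8)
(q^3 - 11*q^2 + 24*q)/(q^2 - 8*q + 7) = q*(q^2 - 11*q + 24)/(q^2 - 8*q + 7)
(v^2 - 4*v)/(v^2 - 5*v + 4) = v/(v - 1)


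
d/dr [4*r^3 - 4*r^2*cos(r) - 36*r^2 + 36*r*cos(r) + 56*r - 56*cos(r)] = 4*r^2*sin(r) + 12*r^2 - 36*r*sin(r) - 8*r*cos(r) - 72*r + 56*sin(r) + 36*cos(r) + 56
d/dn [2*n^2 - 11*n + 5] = 4*n - 11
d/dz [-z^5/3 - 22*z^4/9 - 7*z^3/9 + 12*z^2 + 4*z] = -5*z^4/3 - 88*z^3/9 - 7*z^2/3 + 24*z + 4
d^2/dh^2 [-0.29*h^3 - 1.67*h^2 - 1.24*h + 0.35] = -1.74*h - 3.34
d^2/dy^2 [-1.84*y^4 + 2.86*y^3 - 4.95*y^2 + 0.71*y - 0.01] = -22.08*y^2 + 17.16*y - 9.9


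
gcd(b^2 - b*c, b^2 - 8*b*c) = b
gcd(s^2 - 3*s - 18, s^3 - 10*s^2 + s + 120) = s + 3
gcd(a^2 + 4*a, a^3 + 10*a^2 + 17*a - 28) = a + 4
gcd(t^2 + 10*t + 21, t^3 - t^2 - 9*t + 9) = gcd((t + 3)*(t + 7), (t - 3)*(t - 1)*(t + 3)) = t + 3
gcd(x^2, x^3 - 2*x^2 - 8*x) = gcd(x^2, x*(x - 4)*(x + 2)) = x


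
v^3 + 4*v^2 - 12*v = v*(v - 2)*(v + 6)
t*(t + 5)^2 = t^3 + 10*t^2 + 25*t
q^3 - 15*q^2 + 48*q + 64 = (q - 8)^2*(q + 1)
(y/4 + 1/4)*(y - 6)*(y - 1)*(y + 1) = y^4/4 - 5*y^3/4 - 7*y^2/4 + 5*y/4 + 3/2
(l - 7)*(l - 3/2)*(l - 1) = l^3 - 19*l^2/2 + 19*l - 21/2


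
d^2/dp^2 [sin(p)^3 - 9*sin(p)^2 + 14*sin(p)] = -9*sin(p)^3 + 36*sin(p)^2 - 8*sin(p) - 18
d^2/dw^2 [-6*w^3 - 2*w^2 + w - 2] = -36*w - 4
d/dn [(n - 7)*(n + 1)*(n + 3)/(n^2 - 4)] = (n^4 + 13*n^2 + 66*n + 100)/(n^4 - 8*n^2 + 16)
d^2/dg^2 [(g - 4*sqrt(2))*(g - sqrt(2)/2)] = 2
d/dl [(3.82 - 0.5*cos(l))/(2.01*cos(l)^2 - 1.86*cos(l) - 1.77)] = (-1.005*cos(l)^2 + 15.3564*cos(l) - 7.9902)*sin(l)/(4.0401*cos(l)^4 - 7.4772*cos(l)^3 - 3.6558*cos(l)^2 + 6.5844*cos(l) + 3.1329)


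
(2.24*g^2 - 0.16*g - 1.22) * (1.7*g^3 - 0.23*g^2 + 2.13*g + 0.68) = 3.808*g^5 - 0.7872*g^4 + 2.734*g^3 + 1.463*g^2 - 2.7074*g - 0.8296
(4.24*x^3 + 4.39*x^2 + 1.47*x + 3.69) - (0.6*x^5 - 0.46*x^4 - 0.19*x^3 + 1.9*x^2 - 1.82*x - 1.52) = -0.6*x^5 + 0.46*x^4 + 4.43*x^3 + 2.49*x^2 + 3.29*x + 5.21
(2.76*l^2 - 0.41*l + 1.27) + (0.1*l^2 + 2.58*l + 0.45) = 2.86*l^2 + 2.17*l + 1.72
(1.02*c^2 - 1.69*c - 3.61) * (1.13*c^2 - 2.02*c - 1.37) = 1.1526*c^4 - 3.9701*c^3 - 2.0629*c^2 + 9.6075*c + 4.9457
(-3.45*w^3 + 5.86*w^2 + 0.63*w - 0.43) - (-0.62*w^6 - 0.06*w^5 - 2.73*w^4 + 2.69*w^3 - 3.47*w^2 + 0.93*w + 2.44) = 0.62*w^6 + 0.06*w^5 + 2.73*w^4 - 6.14*w^3 + 9.33*w^2 - 0.3*w - 2.87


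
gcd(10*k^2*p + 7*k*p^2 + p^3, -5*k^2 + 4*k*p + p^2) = 5*k + p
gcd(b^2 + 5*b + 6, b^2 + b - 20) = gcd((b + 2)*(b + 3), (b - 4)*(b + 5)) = 1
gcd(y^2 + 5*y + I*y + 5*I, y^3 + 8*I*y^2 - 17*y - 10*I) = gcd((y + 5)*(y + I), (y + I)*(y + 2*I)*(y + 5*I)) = y + I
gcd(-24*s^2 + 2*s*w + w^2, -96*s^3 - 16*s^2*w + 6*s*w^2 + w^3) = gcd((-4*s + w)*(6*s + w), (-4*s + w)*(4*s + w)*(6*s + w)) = 24*s^2 - 2*s*w - w^2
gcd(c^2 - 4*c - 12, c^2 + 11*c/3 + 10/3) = c + 2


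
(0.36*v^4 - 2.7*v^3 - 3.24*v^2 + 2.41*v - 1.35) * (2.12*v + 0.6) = 0.7632*v^5 - 5.508*v^4 - 8.4888*v^3 + 3.1652*v^2 - 1.416*v - 0.81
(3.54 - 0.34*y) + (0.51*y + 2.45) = 0.17*y + 5.99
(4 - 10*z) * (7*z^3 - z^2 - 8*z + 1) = -70*z^4 + 38*z^3 + 76*z^2 - 42*z + 4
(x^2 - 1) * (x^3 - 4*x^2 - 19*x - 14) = x^5 - 4*x^4 - 20*x^3 - 10*x^2 + 19*x + 14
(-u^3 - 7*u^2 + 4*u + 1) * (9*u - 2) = -9*u^4 - 61*u^3 + 50*u^2 + u - 2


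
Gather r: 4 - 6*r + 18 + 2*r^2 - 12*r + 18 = 2*r^2 - 18*r + 40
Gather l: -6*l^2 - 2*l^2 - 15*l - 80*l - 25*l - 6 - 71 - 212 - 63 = -8*l^2 - 120*l - 352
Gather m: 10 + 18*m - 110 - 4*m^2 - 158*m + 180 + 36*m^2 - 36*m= 32*m^2 - 176*m + 80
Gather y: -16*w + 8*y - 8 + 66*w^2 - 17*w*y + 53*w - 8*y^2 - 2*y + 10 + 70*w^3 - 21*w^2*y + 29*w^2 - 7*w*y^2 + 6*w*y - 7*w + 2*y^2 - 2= 70*w^3 + 95*w^2 + 30*w + y^2*(-7*w - 6) + y*(-21*w^2 - 11*w + 6)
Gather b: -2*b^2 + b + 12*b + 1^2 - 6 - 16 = -2*b^2 + 13*b - 21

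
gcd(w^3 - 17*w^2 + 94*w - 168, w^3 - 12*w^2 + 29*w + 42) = w^2 - 13*w + 42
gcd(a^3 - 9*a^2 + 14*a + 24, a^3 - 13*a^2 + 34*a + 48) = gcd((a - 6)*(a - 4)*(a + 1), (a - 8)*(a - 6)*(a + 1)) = a^2 - 5*a - 6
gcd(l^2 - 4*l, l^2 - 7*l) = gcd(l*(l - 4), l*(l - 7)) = l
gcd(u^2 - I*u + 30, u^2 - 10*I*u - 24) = u - 6*I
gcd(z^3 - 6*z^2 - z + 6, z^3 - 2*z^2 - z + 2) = z^2 - 1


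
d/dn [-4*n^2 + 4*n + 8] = 4 - 8*n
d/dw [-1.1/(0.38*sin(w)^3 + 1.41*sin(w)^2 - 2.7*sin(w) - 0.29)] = (1.254*sin(w)^2 + 3.102*sin(w) - 2.97)*cos(w)/(0.38*sin(w)^3 + 1.41*sin(w)^2 - 2.7*sin(w) - 0.29)^2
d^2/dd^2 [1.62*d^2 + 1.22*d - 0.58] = 3.24000000000000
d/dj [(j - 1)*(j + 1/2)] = 2*j - 1/2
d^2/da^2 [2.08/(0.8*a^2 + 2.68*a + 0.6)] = (-2.6624*a^2 - 8.91904*a + 2.08*(1.6*a + 2.68)*(3.2*a + 5.36) - 1.9968)/(0.8*a^2 + 2.68*a + 0.6)^3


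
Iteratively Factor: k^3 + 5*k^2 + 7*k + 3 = (k + 1)*(k^2 + 4*k + 3) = (k + 1)*(k + 3)*(k + 1)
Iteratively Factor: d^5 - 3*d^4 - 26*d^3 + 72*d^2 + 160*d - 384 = (d - 4)*(d^4 + d^3 - 22*d^2 - 16*d + 96) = (d - 4)^2*(d^3 + 5*d^2 - 2*d - 24) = (d - 4)^2*(d + 3)*(d^2 + 2*d - 8) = (d - 4)^2*(d + 3)*(d + 4)*(d - 2)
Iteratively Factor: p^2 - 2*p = (p)*(p - 2)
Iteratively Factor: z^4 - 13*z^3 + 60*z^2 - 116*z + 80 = (z - 5)*(z^3 - 8*z^2 + 20*z - 16) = (z - 5)*(z - 2)*(z^2 - 6*z + 8) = (z - 5)*(z - 4)*(z - 2)*(z - 2)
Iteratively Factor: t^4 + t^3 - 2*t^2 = (t - 1)*(t^3 + 2*t^2) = t*(t - 1)*(t^2 + 2*t) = t*(t - 1)*(t + 2)*(t)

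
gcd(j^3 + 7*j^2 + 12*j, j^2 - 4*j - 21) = j + 3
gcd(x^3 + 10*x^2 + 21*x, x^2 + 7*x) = x^2 + 7*x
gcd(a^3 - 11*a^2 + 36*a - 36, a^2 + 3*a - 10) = a - 2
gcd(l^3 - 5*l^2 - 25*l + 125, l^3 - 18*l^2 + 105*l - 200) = l^2 - 10*l + 25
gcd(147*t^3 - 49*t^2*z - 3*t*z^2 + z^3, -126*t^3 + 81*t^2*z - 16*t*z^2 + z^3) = 21*t^2 - 10*t*z + z^2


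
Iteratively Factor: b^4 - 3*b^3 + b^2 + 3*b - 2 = (b - 1)*(b^3 - 2*b^2 - b + 2) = (b - 2)*(b - 1)*(b^2 - 1) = (b - 2)*(b - 1)*(b + 1)*(b - 1)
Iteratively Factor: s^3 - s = (s - 1)*(s^2 + s) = (s - 1)*(s + 1)*(s)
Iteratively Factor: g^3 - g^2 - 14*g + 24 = (g - 2)*(g^2 + g - 12) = (g - 2)*(g + 4)*(g - 3)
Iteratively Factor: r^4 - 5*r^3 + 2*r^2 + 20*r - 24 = (r - 2)*(r^3 - 3*r^2 - 4*r + 12) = (r - 3)*(r - 2)*(r^2 - 4) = (r - 3)*(r - 2)*(r + 2)*(r - 2)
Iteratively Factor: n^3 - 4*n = (n + 2)*(n^2 - 2*n) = (n - 2)*(n + 2)*(n)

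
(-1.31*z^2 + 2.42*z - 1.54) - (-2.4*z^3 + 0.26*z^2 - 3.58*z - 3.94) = 2.4*z^3 - 1.57*z^2 + 6.0*z + 2.4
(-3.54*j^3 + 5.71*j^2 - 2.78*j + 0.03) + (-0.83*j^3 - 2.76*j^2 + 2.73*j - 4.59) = -4.37*j^3 + 2.95*j^2 - 0.0499999999999998*j - 4.56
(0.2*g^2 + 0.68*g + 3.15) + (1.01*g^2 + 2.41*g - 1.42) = 1.21*g^2 + 3.09*g + 1.73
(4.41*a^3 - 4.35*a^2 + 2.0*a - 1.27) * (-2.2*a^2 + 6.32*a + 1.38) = -9.702*a^5 + 37.4412*a^4 - 25.8062*a^3 + 9.431*a^2 - 5.2664*a - 1.7526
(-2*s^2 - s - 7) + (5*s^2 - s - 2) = 3*s^2 - 2*s - 9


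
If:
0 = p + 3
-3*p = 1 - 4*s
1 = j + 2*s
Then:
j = 5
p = -3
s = -2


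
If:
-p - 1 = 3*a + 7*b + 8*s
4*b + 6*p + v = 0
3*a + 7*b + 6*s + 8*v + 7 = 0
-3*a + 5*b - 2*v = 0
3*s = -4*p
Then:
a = 3119/7668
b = -181/2556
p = 38/213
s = -152/639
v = -503/639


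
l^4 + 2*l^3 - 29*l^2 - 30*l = l*(l - 5)*(l + 1)*(l + 6)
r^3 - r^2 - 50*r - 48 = (r - 8)*(r + 1)*(r + 6)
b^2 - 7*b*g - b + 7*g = (b - 1)*(b - 7*g)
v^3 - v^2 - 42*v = v*(v - 7)*(v + 6)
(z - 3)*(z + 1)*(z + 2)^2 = z^4 + 2*z^3 - 7*z^2 - 20*z - 12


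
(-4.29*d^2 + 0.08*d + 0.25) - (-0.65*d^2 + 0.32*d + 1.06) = -3.64*d^2 - 0.24*d - 0.81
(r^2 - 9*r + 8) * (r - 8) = r^3 - 17*r^2 + 80*r - 64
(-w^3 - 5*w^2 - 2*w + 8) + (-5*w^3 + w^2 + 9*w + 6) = -6*w^3 - 4*w^2 + 7*w + 14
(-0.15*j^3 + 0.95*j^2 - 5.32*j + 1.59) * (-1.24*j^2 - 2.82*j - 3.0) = 0.186*j^5 - 0.755*j^4 + 4.3678*j^3 + 10.1808*j^2 + 11.4762*j - 4.77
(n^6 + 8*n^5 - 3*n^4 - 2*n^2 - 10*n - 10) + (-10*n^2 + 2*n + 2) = n^6 + 8*n^5 - 3*n^4 - 12*n^2 - 8*n - 8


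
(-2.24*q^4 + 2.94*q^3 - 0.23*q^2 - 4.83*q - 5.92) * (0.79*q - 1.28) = -1.7696*q^5 + 5.1898*q^4 - 3.9449*q^3 - 3.5213*q^2 + 1.5056*q + 7.5776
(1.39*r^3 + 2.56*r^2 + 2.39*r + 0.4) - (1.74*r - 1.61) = 1.39*r^3 + 2.56*r^2 + 0.65*r + 2.01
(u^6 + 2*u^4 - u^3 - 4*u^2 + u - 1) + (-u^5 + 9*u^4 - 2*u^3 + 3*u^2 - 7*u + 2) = u^6 - u^5 + 11*u^4 - 3*u^3 - u^2 - 6*u + 1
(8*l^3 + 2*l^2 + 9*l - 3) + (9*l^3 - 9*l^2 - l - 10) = 17*l^3 - 7*l^2 + 8*l - 13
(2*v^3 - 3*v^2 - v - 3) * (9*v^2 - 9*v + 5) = 18*v^5 - 45*v^4 + 28*v^3 - 33*v^2 + 22*v - 15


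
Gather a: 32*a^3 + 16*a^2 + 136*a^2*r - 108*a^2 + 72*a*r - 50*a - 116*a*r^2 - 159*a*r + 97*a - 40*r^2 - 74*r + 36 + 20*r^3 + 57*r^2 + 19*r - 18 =32*a^3 + a^2*(136*r - 92) + a*(-116*r^2 - 87*r + 47) + 20*r^3 + 17*r^2 - 55*r + 18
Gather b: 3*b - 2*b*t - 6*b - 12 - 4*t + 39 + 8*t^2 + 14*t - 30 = b*(-2*t - 3) + 8*t^2 + 10*t - 3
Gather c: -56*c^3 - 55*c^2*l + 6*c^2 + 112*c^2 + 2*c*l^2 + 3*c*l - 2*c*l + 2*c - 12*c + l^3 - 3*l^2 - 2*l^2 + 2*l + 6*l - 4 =-56*c^3 + c^2*(118 - 55*l) + c*(2*l^2 + l - 10) + l^3 - 5*l^2 + 8*l - 4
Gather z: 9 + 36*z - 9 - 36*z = 0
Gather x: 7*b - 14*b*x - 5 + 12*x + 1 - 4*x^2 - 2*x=7*b - 4*x^2 + x*(10 - 14*b) - 4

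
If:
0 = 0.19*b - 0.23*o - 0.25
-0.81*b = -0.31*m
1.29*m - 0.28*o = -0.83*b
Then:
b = -0.08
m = -0.20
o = -1.15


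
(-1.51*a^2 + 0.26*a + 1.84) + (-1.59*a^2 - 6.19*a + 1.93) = -3.1*a^2 - 5.93*a + 3.77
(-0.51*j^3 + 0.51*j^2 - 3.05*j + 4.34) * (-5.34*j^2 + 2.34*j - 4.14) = 2.7234*j^5 - 3.9168*j^4 + 19.5918*j^3 - 32.424*j^2 + 22.7826*j - 17.9676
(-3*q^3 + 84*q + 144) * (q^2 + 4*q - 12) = -3*q^5 - 12*q^4 + 120*q^3 + 480*q^2 - 432*q - 1728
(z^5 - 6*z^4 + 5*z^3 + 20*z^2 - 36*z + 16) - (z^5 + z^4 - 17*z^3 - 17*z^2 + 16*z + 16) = -7*z^4 + 22*z^3 + 37*z^2 - 52*z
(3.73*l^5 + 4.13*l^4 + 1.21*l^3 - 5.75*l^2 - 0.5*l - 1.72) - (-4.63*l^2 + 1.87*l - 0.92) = 3.73*l^5 + 4.13*l^4 + 1.21*l^3 - 1.12*l^2 - 2.37*l - 0.8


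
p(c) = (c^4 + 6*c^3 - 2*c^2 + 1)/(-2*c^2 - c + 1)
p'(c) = (4*c + 1)*(c^4 + 6*c^3 - 2*c^2 + 1)/(-2*c^2 - c + 1)^2 + (4*c^3 + 18*c^2 - 4*c)/(-2*c^2 - c + 1)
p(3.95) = -17.07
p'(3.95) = -6.58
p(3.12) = -11.97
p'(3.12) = -5.69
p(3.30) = -13.02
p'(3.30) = -5.89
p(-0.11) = 0.89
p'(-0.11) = 1.06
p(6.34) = -35.76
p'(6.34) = -9.04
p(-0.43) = 0.18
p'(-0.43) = 4.34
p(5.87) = -31.62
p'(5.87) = -8.56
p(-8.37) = -9.57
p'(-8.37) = 5.66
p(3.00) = -11.30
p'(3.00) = -5.56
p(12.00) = -103.07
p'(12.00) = -14.73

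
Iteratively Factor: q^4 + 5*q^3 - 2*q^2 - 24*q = (q)*(q^3 + 5*q^2 - 2*q - 24) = q*(q + 4)*(q^2 + q - 6) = q*(q + 3)*(q + 4)*(q - 2)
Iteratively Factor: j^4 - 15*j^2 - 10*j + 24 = (j - 1)*(j^3 + j^2 - 14*j - 24) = (j - 1)*(j + 3)*(j^2 - 2*j - 8) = (j - 4)*(j - 1)*(j + 3)*(j + 2)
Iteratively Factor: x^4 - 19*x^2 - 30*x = (x)*(x^3 - 19*x - 30) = x*(x + 3)*(x^2 - 3*x - 10) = x*(x - 5)*(x + 3)*(x + 2)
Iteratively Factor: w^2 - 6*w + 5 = (w - 5)*(w - 1)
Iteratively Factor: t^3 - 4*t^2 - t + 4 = (t - 1)*(t^2 - 3*t - 4) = (t - 4)*(t - 1)*(t + 1)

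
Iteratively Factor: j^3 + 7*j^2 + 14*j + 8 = (j + 4)*(j^2 + 3*j + 2) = (j + 1)*(j + 4)*(j + 2)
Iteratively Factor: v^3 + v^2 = (v + 1)*(v^2) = v*(v + 1)*(v)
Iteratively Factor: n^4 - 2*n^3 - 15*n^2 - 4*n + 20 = (n - 5)*(n^3 + 3*n^2 - 4) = (n - 5)*(n + 2)*(n^2 + n - 2) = (n - 5)*(n - 1)*(n + 2)*(n + 2)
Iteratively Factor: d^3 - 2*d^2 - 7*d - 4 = (d + 1)*(d^2 - 3*d - 4) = (d + 1)^2*(d - 4)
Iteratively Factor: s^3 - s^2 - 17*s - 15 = (s + 3)*(s^2 - 4*s - 5) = (s + 1)*(s + 3)*(s - 5)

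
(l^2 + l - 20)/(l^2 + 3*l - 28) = (l + 5)/(l + 7)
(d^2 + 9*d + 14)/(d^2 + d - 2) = (d + 7)/(d - 1)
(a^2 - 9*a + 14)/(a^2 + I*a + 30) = (a^2 - 9*a + 14)/(a^2 + I*a + 30)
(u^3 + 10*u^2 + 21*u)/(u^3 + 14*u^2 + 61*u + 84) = u/(u + 4)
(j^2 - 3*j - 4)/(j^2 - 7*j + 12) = (j + 1)/(j - 3)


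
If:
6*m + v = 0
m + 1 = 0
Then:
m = -1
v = 6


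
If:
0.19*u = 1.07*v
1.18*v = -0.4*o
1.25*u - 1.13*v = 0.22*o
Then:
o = 0.00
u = 0.00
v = 0.00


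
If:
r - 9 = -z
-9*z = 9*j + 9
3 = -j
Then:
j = -3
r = 7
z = 2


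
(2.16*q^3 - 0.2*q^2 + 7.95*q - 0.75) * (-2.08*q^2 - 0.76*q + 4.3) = -4.4928*q^5 - 1.2256*q^4 - 7.096*q^3 - 5.342*q^2 + 34.755*q - 3.225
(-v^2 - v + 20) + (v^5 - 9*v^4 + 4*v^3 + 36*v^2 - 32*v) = v^5 - 9*v^4 + 4*v^3 + 35*v^2 - 33*v + 20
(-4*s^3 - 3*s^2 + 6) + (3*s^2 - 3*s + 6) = -4*s^3 - 3*s + 12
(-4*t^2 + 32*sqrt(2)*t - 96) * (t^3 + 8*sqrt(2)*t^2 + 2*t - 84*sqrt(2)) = -4*t^5 + 408*t^3 - 368*sqrt(2)*t^2 - 5568*t + 8064*sqrt(2)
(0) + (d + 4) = d + 4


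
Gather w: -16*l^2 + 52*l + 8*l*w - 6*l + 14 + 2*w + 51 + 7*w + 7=-16*l^2 + 46*l + w*(8*l + 9) + 72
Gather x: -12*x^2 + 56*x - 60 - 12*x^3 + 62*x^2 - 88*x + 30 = -12*x^3 + 50*x^2 - 32*x - 30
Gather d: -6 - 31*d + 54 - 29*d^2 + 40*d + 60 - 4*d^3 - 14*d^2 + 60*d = -4*d^3 - 43*d^2 + 69*d + 108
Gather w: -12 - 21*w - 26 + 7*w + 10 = -14*w - 28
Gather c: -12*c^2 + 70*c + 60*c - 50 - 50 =-12*c^2 + 130*c - 100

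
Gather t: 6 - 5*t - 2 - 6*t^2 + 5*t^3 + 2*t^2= 5*t^3 - 4*t^2 - 5*t + 4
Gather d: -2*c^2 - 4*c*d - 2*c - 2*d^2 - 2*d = -2*c^2 - 2*c - 2*d^2 + d*(-4*c - 2)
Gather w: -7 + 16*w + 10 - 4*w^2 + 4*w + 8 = -4*w^2 + 20*w + 11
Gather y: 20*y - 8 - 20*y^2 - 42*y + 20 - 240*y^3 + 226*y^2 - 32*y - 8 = -240*y^3 + 206*y^2 - 54*y + 4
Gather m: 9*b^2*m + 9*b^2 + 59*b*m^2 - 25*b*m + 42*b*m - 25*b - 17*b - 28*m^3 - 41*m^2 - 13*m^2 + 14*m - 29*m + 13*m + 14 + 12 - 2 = 9*b^2 - 42*b - 28*m^3 + m^2*(59*b - 54) + m*(9*b^2 + 17*b - 2) + 24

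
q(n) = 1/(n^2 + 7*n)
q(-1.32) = -0.13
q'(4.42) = -0.01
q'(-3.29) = -0.00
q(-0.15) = -0.97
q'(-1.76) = -0.04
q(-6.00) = -0.17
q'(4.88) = -0.00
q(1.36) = 0.09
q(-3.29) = -0.08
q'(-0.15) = -6.35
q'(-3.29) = -0.00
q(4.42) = 0.02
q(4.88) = 0.02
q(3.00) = 0.03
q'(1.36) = -0.08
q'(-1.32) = -0.08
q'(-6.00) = 0.14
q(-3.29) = -0.08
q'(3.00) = -0.01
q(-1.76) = -0.11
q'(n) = (-2*n - 7)/(n^2 + 7*n)^2 = (-2*n - 7)/(n^2*(n + 7)^2)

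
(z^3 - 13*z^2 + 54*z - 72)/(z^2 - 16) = (z^2 - 9*z + 18)/(z + 4)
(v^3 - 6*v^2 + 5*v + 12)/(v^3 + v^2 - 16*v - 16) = (v - 3)/(v + 4)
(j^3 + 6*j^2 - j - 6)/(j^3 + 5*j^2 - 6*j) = (j + 1)/j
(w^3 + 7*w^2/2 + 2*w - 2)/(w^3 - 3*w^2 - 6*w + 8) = (w^2 + 3*w/2 - 1)/(w^2 - 5*w + 4)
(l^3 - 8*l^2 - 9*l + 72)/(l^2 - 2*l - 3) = (l^2 - 5*l - 24)/(l + 1)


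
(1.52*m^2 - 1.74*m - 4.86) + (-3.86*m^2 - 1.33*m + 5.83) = -2.34*m^2 - 3.07*m + 0.97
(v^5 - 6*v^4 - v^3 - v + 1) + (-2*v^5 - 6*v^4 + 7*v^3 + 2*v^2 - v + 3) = -v^5 - 12*v^4 + 6*v^3 + 2*v^2 - 2*v + 4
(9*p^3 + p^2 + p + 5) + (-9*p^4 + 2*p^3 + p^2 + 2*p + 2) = -9*p^4 + 11*p^3 + 2*p^2 + 3*p + 7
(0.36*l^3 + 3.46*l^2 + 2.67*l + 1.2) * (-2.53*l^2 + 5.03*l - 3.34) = -0.9108*l^5 - 6.943*l^4 + 9.4463*l^3 - 1.1623*l^2 - 2.8818*l - 4.008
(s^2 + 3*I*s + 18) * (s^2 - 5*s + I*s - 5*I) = s^4 - 5*s^3 + 4*I*s^3 + 15*s^2 - 20*I*s^2 - 75*s + 18*I*s - 90*I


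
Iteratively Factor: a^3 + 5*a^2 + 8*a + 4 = (a + 2)*(a^2 + 3*a + 2) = (a + 2)^2*(a + 1)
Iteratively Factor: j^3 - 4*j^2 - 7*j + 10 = (j - 5)*(j^2 + j - 2) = (j - 5)*(j + 2)*(j - 1)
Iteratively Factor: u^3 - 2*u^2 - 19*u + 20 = (u + 4)*(u^2 - 6*u + 5) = (u - 1)*(u + 4)*(u - 5)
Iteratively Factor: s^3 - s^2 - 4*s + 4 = (s + 2)*(s^2 - 3*s + 2) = (s - 1)*(s + 2)*(s - 2)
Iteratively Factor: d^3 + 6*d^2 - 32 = (d - 2)*(d^2 + 8*d + 16) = (d - 2)*(d + 4)*(d + 4)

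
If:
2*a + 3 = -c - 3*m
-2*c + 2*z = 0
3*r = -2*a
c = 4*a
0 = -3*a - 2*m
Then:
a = -2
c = -8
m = 3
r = 4/3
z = -8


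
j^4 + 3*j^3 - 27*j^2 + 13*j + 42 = (j - 3)*(j - 2)*(j + 1)*(j + 7)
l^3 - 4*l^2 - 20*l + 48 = (l - 6)*(l - 2)*(l + 4)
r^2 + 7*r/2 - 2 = (r - 1/2)*(r + 4)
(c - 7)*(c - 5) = c^2 - 12*c + 35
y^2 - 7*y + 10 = (y - 5)*(y - 2)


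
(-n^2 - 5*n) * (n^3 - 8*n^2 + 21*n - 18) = -n^5 + 3*n^4 + 19*n^3 - 87*n^2 + 90*n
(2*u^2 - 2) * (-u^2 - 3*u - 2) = -2*u^4 - 6*u^3 - 2*u^2 + 6*u + 4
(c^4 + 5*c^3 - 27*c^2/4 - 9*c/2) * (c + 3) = c^5 + 8*c^4 + 33*c^3/4 - 99*c^2/4 - 27*c/2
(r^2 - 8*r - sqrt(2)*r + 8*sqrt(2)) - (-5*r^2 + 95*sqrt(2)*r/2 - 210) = 6*r^2 - 97*sqrt(2)*r/2 - 8*r + 8*sqrt(2) + 210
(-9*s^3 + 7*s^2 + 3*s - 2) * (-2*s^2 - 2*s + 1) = 18*s^5 + 4*s^4 - 29*s^3 + 5*s^2 + 7*s - 2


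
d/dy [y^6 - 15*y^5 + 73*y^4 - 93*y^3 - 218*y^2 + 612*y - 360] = 6*y^5 - 75*y^4 + 292*y^3 - 279*y^2 - 436*y + 612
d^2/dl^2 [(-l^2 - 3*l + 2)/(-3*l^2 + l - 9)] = 10*(6*l^3 - 27*l^2 - 45*l + 32)/(27*l^6 - 27*l^5 + 252*l^4 - 163*l^3 + 756*l^2 - 243*l + 729)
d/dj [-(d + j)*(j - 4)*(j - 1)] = -2*d*j + 5*d - 3*j^2 + 10*j - 4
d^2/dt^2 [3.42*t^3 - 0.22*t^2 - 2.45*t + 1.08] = 20.52*t - 0.44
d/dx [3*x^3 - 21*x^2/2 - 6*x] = 9*x^2 - 21*x - 6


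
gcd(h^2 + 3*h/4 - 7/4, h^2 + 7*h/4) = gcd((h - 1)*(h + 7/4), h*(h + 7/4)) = h + 7/4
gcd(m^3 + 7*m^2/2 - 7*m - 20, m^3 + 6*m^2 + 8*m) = m^2 + 6*m + 8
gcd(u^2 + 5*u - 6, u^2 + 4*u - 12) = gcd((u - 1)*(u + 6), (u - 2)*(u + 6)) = u + 6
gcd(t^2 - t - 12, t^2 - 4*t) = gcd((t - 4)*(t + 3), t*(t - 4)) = t - 4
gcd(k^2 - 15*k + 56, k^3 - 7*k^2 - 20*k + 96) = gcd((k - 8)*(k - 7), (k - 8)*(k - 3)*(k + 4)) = k - 8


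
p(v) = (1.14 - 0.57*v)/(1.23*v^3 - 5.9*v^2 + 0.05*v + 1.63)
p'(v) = (1.14 - 0.57*v)*(-3.69*v^2 + 11.8*v - 0.05)/(1.23*v^3 - 5.9*v^2 + 0.05*v + 1.63)^2 - 0.57/(1.23*v^3 - 5.9*v^2 + 0.05*v + 1.63) = (1.4022*v^3 - 7.5696*v^2 + 13.452*v - 0.9861)/(1.5129*v^6 - 14.514*v^5 + 34.933*v^4 + 3.4198*v^3 - 19.2315*v^2 + 0.163*v + 2.6569)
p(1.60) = -0.03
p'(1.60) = 0.10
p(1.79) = -0.01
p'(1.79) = 0.07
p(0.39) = 1.11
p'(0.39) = 4.69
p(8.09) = -0.01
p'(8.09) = 0.00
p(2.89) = 0.03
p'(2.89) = 0.03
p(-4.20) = -0.02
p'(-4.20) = -0.01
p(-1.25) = -0.18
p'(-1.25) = -0.32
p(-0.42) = 2.89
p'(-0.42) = -35.47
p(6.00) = -0.04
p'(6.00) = 0.04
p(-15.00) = -0.00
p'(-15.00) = -0.00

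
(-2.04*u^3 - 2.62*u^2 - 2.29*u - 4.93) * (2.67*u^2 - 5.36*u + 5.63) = -5.4468*u^5 + 3.939*u^4 - 3.5563*u^3 - 15.6393*u^2 + 13.5321*u - 27.7559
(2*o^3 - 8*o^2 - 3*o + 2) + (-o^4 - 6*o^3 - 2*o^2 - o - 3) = -o^4 - 4*o^3 - 10*o^2 - 4*o - 1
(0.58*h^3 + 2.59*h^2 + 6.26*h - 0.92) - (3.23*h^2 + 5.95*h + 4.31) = 0.58*h^3 - 0.64*h^2 + 0.31*h - 5.23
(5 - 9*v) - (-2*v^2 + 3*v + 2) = 2*v^2 - 12*v + 3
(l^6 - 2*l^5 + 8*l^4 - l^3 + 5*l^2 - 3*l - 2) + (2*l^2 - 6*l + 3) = l^6 - 2*l^5 + 8*l^4 - l^3 + 7*l^2 - 9*l + 1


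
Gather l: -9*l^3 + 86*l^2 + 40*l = -9*l^3 + 86*l^2 + 40*l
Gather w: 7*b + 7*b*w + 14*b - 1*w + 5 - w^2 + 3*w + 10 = 21*b - w^2 + w*(7*b + 2) + 15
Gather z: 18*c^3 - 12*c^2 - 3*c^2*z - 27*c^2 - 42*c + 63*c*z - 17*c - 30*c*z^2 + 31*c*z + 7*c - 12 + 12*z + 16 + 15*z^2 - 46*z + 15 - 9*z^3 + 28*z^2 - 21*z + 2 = 18*c^3 - 39*c^2 - 52*c - 9*z^3 + z^2*(43 - 30*c) + z*(-3*c^2 + 94*c - 55) + 21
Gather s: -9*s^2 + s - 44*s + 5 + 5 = -9*s^2 - 43*s + 10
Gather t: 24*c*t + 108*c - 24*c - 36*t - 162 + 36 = 84*c + t*(24*c - 36) - 126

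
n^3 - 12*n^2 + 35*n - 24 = (n - 8)*(n - 3)*(n - 1)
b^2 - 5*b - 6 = (b - 6)*(b + 1)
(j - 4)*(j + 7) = j^2 + 3*j - 28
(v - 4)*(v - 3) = v^2 - 7*v + 12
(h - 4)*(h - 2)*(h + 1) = h^3 - 5*h^2 + 2*h + 8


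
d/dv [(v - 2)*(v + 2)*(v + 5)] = 3*v^2 + 10*v - 4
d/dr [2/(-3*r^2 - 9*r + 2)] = 6*(2*r + 3)/(3*r^2 + 9*r - 2)^2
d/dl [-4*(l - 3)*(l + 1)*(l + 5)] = -12*l^2 - 24*l + 52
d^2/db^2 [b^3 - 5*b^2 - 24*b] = 6*b - 10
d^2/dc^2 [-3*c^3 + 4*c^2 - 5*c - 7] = 8 - 18*c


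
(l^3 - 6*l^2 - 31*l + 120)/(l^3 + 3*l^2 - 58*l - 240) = (l - 3)/(l + 6)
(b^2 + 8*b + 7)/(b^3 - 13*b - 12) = (b + 7)/(b^2 - b - 12)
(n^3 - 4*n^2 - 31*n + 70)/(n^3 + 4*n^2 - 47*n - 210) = (n - 2)/(n + 6)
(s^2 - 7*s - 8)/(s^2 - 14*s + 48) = (s + 1)/(s - 6)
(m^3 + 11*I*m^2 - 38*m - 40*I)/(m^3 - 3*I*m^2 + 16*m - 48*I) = (m^2 + 7*I*m - 10)/(m^2 - 7*I*m - 12)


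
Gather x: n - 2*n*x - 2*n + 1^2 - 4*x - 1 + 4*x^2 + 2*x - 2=-n + 4*x^2 + x*(-2*n - 2) - 2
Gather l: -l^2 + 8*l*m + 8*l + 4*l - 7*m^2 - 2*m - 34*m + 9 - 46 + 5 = -l^2 + l*(8*m + 12) - 7*m^2 - 36*m - 32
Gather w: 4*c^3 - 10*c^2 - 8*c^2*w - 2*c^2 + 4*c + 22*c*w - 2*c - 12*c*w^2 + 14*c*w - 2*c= 4*c^3 - 12*c^2 - 12*c*w^2 + w*(-8*c^2 + 36*c)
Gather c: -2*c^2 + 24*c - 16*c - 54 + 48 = -2*c^2 + 8*c - 6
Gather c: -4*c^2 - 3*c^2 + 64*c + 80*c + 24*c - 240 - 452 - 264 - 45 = -7*c^2 + 168*c - 1001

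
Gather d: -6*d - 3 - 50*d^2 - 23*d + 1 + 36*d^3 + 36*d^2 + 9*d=36*d^3 - 14*d^2 - 20*d - 2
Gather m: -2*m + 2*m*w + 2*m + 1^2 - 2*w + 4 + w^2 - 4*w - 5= 2*m*w + w^2 - 6*w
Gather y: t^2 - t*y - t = t^2 - t*y - t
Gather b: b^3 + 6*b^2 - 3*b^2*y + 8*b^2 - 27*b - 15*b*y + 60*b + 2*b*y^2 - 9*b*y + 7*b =b^3 + b^2*(14 - 3*y) + b*(2*y^2 - 24*y + 40)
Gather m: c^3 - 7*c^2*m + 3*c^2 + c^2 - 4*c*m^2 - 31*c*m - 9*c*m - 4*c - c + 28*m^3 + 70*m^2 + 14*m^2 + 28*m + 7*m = c^3 + 4*c^2 - 5*c + 28*m^3 + m^2*(84 - 4*c) + m*(-7*c^2 - 40*c + 35)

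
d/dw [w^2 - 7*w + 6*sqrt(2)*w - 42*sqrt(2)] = 2*w - 7 + 6*sqrt(2)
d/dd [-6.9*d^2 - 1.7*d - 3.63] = -13.8*d - 1.7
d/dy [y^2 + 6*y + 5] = 2*y + 6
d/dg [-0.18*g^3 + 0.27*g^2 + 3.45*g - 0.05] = -0.54*g^2 + 0.54*g + 3.45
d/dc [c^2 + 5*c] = 2*c + 5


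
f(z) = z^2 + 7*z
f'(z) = 2*z + 7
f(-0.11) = -0.76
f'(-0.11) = 6.78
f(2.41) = 22.68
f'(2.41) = 11.82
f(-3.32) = -12.22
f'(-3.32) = 0.36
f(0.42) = 3.12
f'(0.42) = 7.84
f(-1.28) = -7.32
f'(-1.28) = 4.44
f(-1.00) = -6.00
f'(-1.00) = 5.00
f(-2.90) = -11.89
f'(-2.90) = 1.20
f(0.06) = 0.42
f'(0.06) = 7.12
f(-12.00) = 60.00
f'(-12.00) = -17.00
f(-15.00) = 120.00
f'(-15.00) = -23.00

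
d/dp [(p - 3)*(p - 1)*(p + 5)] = 3*p^2 + 2*p - 17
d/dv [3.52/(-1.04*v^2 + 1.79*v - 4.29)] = (7.3216*v - 6.3008)/(1.04*v^2 - 1.79*v + 4.29)^2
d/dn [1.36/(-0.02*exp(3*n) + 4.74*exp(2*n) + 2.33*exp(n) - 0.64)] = (0.0816*exp(2*n) - 12.8928*exp(n) - 3.1688)*exp(n)/(0.02*exp(3*n) - 4.74*exp(2*n) - 2.33*exp(n) + 0.64)^2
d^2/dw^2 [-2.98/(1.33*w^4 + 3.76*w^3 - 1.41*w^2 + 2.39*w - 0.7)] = ((47.5608*w^2 + 67.2288*w - 8.4036)*(1.33*w^4 + 3.76*w^3 - 1.41*w^2 + 2.39*w - 0.7) - 2.98*(5.32*w^3 + 11.28*w^2 - 2.82*w + 2.39)*(10.64*w^3 + 22.56*w^2 - 5.64*w + 4.78))/(1.33*w^4 + 3.76*w^3 - 1.41*w^2 + 2.39*w - 0.7)^3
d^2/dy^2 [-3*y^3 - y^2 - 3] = -18*y - 2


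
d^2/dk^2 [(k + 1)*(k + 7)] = 2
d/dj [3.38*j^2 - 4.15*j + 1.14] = 6.76*j - 4.15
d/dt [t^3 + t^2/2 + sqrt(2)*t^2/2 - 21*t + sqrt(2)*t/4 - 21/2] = 3*t^2 + t + sqrt(2)*t - 21 + sqrt(2)/4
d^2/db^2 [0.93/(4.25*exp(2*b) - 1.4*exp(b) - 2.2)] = ((1.302 - 15.81*exp(b))*(-4.25*exp(2*b) + 1.4*exp(b) + 2.2) - 0.93*(8.5*exp(b) - 1.4)*(17.0*exp(b) - 2.8)*exp(b))*exp(b)/(-4.25*exp(2*b) + 1.4*exp(b) + 2.2)^3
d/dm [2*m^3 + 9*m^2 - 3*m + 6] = 6*m^2 + 18*m - 3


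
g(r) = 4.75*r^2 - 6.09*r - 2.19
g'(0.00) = -6.09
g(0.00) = -2.19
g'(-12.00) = -120.09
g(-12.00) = 754.89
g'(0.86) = 2.08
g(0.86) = -3.91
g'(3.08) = 23.17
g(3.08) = 24.11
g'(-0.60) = -11.79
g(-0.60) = 3.17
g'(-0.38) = -9.70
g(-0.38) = 0.81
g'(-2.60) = -30.79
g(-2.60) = 45.75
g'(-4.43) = -48.18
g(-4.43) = 118.01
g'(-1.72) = -22.43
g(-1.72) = 22.34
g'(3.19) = 24.22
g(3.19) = 26.72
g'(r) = 9.5*r - 6.09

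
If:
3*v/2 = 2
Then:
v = 4/3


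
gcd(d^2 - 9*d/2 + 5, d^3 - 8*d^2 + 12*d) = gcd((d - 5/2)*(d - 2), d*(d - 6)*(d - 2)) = d - 2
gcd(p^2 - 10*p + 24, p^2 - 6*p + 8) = p - 4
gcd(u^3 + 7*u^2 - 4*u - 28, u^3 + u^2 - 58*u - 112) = u^2 + 9*u + 14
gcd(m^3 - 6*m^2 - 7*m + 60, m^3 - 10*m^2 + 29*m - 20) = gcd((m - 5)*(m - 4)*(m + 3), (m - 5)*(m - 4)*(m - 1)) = m^2 - 9*m + 20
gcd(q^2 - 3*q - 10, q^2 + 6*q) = 1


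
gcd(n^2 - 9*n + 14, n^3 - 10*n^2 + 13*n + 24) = 1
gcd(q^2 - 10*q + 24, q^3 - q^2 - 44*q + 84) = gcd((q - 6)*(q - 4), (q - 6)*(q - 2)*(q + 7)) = q - 6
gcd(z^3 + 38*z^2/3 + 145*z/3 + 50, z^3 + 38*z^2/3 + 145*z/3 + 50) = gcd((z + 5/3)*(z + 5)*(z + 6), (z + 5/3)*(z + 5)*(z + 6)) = z^3 + 38*z^2/3 + 145*z/3 + 50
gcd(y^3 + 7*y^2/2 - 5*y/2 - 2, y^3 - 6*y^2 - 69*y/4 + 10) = 1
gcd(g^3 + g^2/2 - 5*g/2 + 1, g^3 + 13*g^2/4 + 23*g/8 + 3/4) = g + 2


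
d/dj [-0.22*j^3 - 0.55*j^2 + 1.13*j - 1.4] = -0.66*j^2 - 1.1*j + 1.13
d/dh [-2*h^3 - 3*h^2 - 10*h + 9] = -6*h^2 - 6*h - 10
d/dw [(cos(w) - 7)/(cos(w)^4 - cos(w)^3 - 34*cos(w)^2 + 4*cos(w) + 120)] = (6*sin(w)^4 + 14*sin(w)^2 + 907*cos(w) - 15*cos(3*w) - 316)*sin(w)/(2*(cos(w) - 6)^2*(cos(w) - 2)^2*(cos(w) + 2)^2*(cos(w) + 5)^2)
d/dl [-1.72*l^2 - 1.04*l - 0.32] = -3.44*l - 1.04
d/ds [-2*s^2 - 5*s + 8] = -4*s - 5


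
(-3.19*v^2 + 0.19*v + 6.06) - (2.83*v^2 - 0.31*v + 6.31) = -6.02*v^2 + 0.5*v - 0.25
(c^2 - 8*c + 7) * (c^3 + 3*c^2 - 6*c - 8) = c^5 - 5*c^4 - 23*c^3 + 61*c^2 + 22*c - 56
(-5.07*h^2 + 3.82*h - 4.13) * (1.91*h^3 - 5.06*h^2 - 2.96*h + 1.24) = -9.6837*h^5 + 32.9504*h^4 - 12.2103*h^3 + 3.3038*h^2 + 16.9616*h - 5.1212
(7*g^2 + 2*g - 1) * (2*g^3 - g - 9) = 14*g^5 + 4*g^4 - 9*g^3 - 65*g^2 - 17*g + 9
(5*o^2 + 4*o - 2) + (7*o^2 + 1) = 12*o^2 + 4*o - 1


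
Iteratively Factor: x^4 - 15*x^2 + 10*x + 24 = (x + 1)*(x^3 - x^2 - 14*x + 24) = (x - 3)*(x + 1)*(x^2 + 2*x - 8) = (x - 3)*(x + 1)*(x + 4)*(x - 2)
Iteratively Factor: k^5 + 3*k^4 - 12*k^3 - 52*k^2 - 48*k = (k + 3)*(k^4 - 12*k^2 - 16*k) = k*(k + 3)*(k^3 - 12*k - 16) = k*(k + 2)*(k + 3)*(k^2 - 2*k - 8) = k*(k + 2)^2*(k + 3)*(k - 4)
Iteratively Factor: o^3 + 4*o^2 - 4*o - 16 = (o + 2)*(o^2 + 2*o - 8) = (o - 2)*(o + 2)*(o + 4)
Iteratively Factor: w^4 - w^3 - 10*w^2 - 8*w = (w)*(w^3 - w^2 - 10*w - 8) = w*(w + 2)*(w^2 - 3*w - 4) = w*(w - 4)*(w + 2)*(w + 1)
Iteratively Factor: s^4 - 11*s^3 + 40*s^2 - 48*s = (s)*(s^3 - 11*s^2 + 40*s - 48) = s*(s - 4)*(s^2 - 7*s + 12) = s*(s - 4)^2*(s - 3)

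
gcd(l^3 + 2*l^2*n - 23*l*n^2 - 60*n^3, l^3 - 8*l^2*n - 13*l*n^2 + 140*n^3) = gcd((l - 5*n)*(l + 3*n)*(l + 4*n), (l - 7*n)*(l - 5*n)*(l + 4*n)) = l^2 - l*n - 20*n^2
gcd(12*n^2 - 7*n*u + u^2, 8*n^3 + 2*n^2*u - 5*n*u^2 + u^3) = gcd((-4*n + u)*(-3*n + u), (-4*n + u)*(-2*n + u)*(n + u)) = -4*n + u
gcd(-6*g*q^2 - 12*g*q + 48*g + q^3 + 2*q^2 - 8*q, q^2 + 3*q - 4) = q + 4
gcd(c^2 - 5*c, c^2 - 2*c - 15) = c - 5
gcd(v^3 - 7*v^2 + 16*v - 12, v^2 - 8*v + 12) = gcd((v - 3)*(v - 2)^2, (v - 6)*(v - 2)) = v - 2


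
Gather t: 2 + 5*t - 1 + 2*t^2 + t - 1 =2*t^2 + 6*t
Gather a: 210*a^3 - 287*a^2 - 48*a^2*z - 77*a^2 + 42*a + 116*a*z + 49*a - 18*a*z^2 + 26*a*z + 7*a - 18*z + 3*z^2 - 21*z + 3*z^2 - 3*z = 210*a^3 + a^2*(-48*z - 364) + a*(-18*z^2 + 142*z + 98) + 6*z^2 - 42*z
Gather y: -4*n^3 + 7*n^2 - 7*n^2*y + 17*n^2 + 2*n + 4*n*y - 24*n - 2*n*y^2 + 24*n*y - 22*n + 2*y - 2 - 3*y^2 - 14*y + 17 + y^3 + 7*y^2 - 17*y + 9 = -4*n^3 + 24*n^2 - 44*n + y^3 + y^2*(4 - 2*n) + y*(-7*n^2 + 28*n - 29) + 24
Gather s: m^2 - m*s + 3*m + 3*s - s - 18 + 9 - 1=m^2 + 3*m + s*(2 - m) - 10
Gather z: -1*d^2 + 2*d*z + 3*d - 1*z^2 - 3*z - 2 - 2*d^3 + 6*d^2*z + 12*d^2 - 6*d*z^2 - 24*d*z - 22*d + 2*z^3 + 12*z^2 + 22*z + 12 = -2*d^3 + 11*d^2 - 19*d + 2*z^3 + z^2*(11 - 6*d) + z*(6*d^2 - 22*d + 19) + 10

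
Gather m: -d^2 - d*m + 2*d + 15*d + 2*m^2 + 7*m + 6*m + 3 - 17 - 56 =-d^2 + 17*d + 2*m^2 + m*(13 - d) - 70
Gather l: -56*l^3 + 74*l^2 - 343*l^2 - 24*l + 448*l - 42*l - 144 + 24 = -56*l^3 - 269*l^2 + 382*l - 120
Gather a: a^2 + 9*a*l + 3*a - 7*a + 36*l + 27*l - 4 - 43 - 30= a^2 + a*(9*l - 4) + 63*l - 77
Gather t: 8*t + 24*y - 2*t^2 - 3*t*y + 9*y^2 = -2*t^2 + t*(8 - 3*y) + 9*y^2 + 24*y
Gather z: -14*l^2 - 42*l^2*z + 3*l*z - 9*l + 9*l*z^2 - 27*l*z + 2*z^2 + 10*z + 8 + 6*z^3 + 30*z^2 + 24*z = -14*l^2 - 9*l + 6*z^3 + z^2*(9*l + 32) + z*(-42*l^2 - 24*l + 34) + 8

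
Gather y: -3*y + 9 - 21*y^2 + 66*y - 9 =-21*y^2 + 63*y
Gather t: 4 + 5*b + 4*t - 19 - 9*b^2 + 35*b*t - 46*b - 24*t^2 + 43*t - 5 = -9*b^2 - 41*b - 24*t^2 + t*(35*b + 47) - 20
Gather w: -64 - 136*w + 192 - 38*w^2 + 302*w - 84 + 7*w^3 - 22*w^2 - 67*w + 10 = 7*w^3 - 60*w^2 + 99*w + 54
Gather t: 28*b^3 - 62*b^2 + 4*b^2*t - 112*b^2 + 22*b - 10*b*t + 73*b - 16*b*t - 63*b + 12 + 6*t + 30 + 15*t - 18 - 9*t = 28*b^3 - 174*b^2 + 32*b + t*(4*b^2 - 26*b + 12) + 24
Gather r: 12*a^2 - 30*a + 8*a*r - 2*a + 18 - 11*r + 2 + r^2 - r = 12*a^2 - 32*a + r^2 + r*(8*a - 12) + 20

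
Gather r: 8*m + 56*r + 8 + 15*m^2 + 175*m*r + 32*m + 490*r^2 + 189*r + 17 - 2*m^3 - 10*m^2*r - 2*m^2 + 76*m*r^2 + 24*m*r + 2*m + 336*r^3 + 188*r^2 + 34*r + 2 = -2*m^3 + 13*m^2 + 42*m + 336*r^3 + r^2*(76*m + 678) + r*(-10*m^2 + 199*m + 279) + 27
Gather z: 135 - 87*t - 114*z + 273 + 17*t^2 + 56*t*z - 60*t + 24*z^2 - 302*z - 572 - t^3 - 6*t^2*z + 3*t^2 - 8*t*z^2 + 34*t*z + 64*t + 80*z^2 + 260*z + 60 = -t^3 + 20*t^2 - 83*t + z^2*(104 - 8*t) + z*(-6*t^2 + 90*t - 156) - 104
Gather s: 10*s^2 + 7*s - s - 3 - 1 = 10*s^2 + 6*s - 4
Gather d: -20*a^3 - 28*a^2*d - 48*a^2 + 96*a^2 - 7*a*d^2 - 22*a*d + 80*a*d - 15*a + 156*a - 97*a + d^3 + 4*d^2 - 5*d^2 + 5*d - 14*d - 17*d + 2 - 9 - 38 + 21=-20*a^3 + 48*a^2 + 44*a + d^3 + d^2*(-7*a - 1) + d*(-28*a^2 + 58*a - 26) - 24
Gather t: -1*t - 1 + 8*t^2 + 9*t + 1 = 8*t^2 + 8*t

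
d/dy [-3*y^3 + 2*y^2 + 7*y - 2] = -9*y^2 + 4*y + 7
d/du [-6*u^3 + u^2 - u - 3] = -18*u^2 + 2*u - 1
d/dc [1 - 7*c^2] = -14*c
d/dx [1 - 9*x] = -9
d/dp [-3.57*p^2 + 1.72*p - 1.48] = 1.72 - 7.14*p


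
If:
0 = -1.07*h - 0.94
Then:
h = -0.88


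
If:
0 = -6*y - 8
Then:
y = -4/3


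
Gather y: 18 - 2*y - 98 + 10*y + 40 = 8*y - 40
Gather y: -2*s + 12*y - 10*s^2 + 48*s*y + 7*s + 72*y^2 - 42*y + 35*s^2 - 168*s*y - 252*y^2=25*s^2 + 5*s - 180*y^2 + y*(-120*s - 30)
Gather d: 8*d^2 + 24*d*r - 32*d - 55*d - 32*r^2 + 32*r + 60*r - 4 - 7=8*d^2 + d*(24*r - 87) - 32*r^2 + 92*r - 11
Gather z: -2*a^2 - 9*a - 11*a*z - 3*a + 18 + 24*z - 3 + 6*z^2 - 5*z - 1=-2*a^2 - 12*a + 6*z^2 + z*(19 - 11*a) + 14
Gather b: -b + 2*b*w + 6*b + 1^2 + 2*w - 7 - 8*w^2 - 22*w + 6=b*(2*w + 5) - 8*w^2 - 20*w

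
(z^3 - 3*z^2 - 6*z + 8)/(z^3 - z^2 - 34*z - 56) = (z^2 - 5*z + 4)/(z^2 - 3*z - 28)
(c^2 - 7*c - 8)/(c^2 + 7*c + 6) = (c - 8)/(c + 6)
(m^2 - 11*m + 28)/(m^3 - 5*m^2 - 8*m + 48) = (m - 7)/(m^2 - m - 12)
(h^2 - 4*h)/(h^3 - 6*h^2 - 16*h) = (4 - h)/(-h^2 + 6*h + 16)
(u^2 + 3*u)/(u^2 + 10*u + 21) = u/(u + 7)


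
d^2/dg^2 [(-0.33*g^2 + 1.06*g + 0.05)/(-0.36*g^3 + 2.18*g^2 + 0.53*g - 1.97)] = (0.0855360000000002*g^6 - 0.824256000000001*g^5 + 5.291352*g^4 - 13.890812*g^3 + 16.155852*g^2 - 27.447516*g - 0.109648)/(0.046656*g^9 - 0.847584*g^8 + 4.926528*g^7 - 7.098632*g^6 - 16.52928*g^5 + 23.994342*g^4 + 17.699323*g^3 - 23.720967*g^2 - 6.170631*g + 7.645373)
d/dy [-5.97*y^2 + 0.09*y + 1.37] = 0.09 - 11.94*y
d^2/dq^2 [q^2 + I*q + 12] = 2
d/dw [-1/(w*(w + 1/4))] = 4*(8*w + 1)/(w^2*(4*w + 1)^2)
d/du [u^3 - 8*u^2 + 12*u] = 3*u^2 - 16*u + 12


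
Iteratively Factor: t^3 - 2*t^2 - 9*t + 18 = (t - 2)*(t^2 - 9) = (t - 3)*(t - 2)*(t + 3)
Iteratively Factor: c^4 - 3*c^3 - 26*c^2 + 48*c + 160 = (c + 2)*(c^3 - 5*c^2 - 16*c + 80) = (c + 2)*(c + 4)*(c^2 - 9*c + 20) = (c - 4)*(c + 2)*(c + 4)*(c - 5)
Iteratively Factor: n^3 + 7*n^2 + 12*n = (n + 4)*(n^2 + 3*n) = (n + 3)*(n + 4)*(n)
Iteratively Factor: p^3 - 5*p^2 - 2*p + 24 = (p - 3)*(p^2 - 2*p - 8) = (p - 4)*(p - 3)*(p + 2)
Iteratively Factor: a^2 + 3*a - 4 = (a - 1)*(a + 4)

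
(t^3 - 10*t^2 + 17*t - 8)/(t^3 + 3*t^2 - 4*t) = (t^2 - 9*t + 8)/(t*(t + 4))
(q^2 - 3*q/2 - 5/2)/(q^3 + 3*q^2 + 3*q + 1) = (q - 5/2)/(q^2 + 2*q + 1)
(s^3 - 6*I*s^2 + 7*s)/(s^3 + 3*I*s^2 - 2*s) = (s - 7*I)/(s + 2*I)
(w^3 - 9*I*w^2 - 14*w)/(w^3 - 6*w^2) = (w^2 - 9*I*w - 14)/(w*(w - 6))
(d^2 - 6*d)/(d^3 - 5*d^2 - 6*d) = 1/(d + 1)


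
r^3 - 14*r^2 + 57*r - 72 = (r - 8)*(r - 3)^2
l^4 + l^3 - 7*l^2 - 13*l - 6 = (l - 3)*(l + 1)^2*(l + 2)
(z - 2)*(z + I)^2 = z^3 - 2*z^2 + 2*I*z^2 - z - 4*I*z + 2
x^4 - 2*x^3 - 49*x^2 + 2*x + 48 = (x - 8)*(x - 1)*(x + 1)*(x + 6)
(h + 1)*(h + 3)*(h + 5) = h^3 + 9*h^2 + 23*h + 15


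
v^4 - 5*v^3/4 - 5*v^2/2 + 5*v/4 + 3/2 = (v - 2)*(v - 1)*(v + 3/4)*(v + 1)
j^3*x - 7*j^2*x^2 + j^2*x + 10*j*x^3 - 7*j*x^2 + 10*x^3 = (j - 5*x)*(j - 2*x)*(j*x + x)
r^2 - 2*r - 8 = (r - 4)*(r + 2)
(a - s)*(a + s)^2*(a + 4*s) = a^4 + 5*a^3*s + 3*a^2*s^2 - 5*a*s^3 - 4*s^4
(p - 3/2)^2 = p^2 - 3*p + 9/4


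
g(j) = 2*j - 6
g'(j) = 2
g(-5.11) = -16.22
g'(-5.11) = 2.00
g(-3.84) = -13.68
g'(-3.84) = 2.00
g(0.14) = -5.72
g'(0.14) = 2.00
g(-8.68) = -23.36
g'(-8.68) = 2.00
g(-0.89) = -7.78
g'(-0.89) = 2.00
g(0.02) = -5.96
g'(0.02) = 2.00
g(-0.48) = -6.96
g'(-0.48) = 2.00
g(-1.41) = -8.82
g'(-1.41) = 2.00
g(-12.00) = -30.00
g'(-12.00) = 2.00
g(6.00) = 6.00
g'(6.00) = 2.00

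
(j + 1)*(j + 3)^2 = j^3 + 7*j^2 + 15*j + 9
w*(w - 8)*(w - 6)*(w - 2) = w^4 - 16*w^3 + 76*w^2 - 96*w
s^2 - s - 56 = (s - 8)*(s + 7)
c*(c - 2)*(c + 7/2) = c^3 + 3*c^2/2 - 7*c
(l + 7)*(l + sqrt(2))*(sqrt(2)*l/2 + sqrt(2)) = sqrt(2)*l^3/2 + l^2 + 9*sqrt(2)*l^2/2 + 9*l + 7*sqrt(2)*l + 14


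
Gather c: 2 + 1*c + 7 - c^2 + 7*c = -c^2 + 8*c + 9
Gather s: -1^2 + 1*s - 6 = s - 7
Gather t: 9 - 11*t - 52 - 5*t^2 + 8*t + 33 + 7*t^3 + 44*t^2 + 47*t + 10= 7*t^3 + 39*t^2 + 44*t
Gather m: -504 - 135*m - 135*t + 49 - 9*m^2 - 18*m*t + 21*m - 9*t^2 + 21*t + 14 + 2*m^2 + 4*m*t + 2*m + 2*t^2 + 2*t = -7*m^2 + m*(-14*t - 112) - 7*t^2 - 112*t - 441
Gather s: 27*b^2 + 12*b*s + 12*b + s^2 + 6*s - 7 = 27*b^2 + 12*b + s^2 + s*(12*b + 6) - 7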